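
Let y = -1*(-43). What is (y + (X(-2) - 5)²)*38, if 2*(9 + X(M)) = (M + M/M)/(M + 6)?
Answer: 294899/32 ≈ 9215.6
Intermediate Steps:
y = 43
X(M) = -9 + (1 + M)/(2*(6 + M)) (X(M) = -9 + ((M + M/M)/(M + 6))/2 = -9 + ((M + 1)/(6 + M))/2 = -9 + ((1 + M)/(6 + M))/2 = -9 + (1 + M)/(2*(6 + M)))
(y + (X(-2) - 5)²)*38 = (43 + ((-107 - 17*(-2))/(2*(6 - 2)) - 5)²)*38 = (43 + ((½)*(-107 + 34)/4 - 5)²)*38 = (43 + ((½)*(¼)*(-73) - 5)²)*38 = (43 + (-73/8 - 5)²)*38 = (43 + (-113/8)²)*38 = (43 + 12769/64)*38 = (15521/64)*38 = 294899/32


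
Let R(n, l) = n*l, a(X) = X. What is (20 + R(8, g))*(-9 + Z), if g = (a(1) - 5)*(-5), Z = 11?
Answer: 360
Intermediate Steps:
g = 20 (g = (1 - 5)*(-5) = -4*(-5) = 20)
R(n, l) = l*n
(20 + R(8, g))*(-9 + Z) = (20 + 20*8)*(-9 + 11) = (20 + 160)*2 = 180*2 = 360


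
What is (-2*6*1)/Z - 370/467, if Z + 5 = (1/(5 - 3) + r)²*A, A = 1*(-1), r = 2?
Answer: 1922/7005 ≈ 0.27438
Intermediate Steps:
A = -1
Z = -45/4 (Z = -5 + (1/(5 - 3) + 2)²*(-1) = -5 + (1/2 + 2)²*(-1) = -5 + (½ + 2)²*(-1) = -5 + (5/2)²*(-1) = -5 + (25/4)*(-1) = -5 - 25/4 = -45/4 ≈ -11.250)
(-2*6*1)/Z - 370/467 = (-2*6*1)/(-45/4) - 370/467 = -12*1*(-4/45) - 370*1/467 = -12*(-4/45) - 370/467 = 16/15 - 370/467 = 1922/7005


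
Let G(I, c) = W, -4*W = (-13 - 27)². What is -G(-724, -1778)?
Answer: 400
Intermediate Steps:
W = -400 (W = -(-13 - 27)²/4 = -¼*(-40)² = -¼*1600 = -400)
G(I, c) = -400
-G(-724, -1778) = -1*(-400) = 400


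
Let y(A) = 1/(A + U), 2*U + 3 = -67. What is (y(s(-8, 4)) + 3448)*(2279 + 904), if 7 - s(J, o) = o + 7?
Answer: 142673731/13 ≈ 1.0975e+7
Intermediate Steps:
s(J, o) = -o (s(J, o) = 7 - (o + 7) = 7 - (7 + o) = 7 + (-7 - o) = -o)
U = -35 (U = -3/2 + (1/2)*(-67) = -3/2 - 67/2 = -35)
y(A) = 1/(-35 + A) (y(A) = 1/(A - 35) = 1/(-35 + A))
(y(s(-8, 4)) + 3448)*(2279 + 904) = (1/(-35 - 1*4) + 3448)*(2279 + 904) = (1/(-35 - 4) + 3448)*3183 = (1/(-39) + 3448)*3183 = (-1/39 + 3448)*3183 = (134471/39)*3183 = 142673731/13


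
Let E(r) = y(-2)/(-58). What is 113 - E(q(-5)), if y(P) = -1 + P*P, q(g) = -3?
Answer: 6557/58 ≈ 113.05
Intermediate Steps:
y(P) = -1 + P²
E(r) = -3/58 (E(r) = (-1 + (-2)²)/(-58) = (-1 + 4)*(-1/58) = 3*(-1/58) = -3/58)
113 - E(q(-5)) = 113 - 1*(-3/58) = 113 + 3/58 = 6557/58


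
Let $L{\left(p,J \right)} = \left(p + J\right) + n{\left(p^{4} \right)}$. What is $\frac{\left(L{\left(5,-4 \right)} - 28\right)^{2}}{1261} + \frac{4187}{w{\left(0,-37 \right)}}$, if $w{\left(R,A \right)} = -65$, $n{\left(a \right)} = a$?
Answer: $\frac{1381881}{6305} \approx 219.17$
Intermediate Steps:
$L{\left(p,J \right)} = J + p + p^{4}$ ($L{\left(p,J \right)} = \left(p + J\right) + p^{4} = \left(J + p\right) + p^{4} = J + p + p^{4}$)
$\frac{\left(L{\left(5,-4 \right)} - 28\right)^{2}}{1261} + \frac{4187}{w{\left(0,-37 \right)}} = \frac{\left(\left(-4 + 5 + 5^{4}\right) - 28\right)^{2}}{1261} + \frac{4187}{-65} = \left(\left(-4 + 5 + 625\right) - 28\right)^{2} \cdot \frac{1}{1261} + 4187 \left(- \frac{1}{65}\right) = \left(626 - 28\right)^{2} \cdot \frac{1}{1261} - \frac{4187}{65} = 598^{2} \cdot \frac{1}{1261} - \frac{4187}{65} = 357604 \cdot \frac{1}{1261} - \frac{4187}{65} = \frac{27508}{97} - \frac{4187}{65} = \frac{1381881}{6305}$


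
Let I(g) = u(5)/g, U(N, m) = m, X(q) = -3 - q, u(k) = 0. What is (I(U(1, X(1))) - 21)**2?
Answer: 441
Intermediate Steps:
I(g) = 0 (I(g) = 0/g = 0)
(I(U(1, X(1))) - 21)**2 = (0 - 21)**2 = (-21)**2 = 441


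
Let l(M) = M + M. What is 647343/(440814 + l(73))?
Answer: 647343/440960 ≈ 1.4680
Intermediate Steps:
l(M) = 2*M
647343/(440814 + l(73)) = 647343/(440814 + 2*73) = 647343/(440814 + 146) = 647343/440960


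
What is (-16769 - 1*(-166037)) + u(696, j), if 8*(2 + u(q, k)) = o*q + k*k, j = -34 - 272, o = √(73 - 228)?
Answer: 321941/2 + 87*I*√155 ≈ 1.6097e+5 + 1083.1*I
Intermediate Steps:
o = I*√155 (o = √(-155) = I*√155 ≈ 12.45*I)
j = -306
u(q, k) = -2 + k²/8 + I*q*√155/8 (u(q, k) = -2 + ((I*√155)*q + k*k)/8 = -2 + (I*q*√155 + k²)/8 = -2 + (k² + I*q*√155)/8 = -2 + (k²/8 + I*q*√155/8) = -2 + k²/8 + I*q*√155/8)
(-16769 - 1*(-166037)) + u(696, j) = (-16769 - 1*(-166037)) + (-2 + (⅛)*(-306)² + (⅛)*I*696*√155) = (-16769 + 166037) + (-2 + (⅛)*93636 + 87*I*√155) = 149268 + (-2 + 23409/2 + 87*I*√155) = 149268 + (23405/2 + 87*I*√155) = 321941/2 + 87*I*√155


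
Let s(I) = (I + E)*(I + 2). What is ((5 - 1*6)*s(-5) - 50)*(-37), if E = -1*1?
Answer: 2516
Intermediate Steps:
E = -1
s(I) = (-1 + I)*(2 + I) (s(I) = (I - 1)*(I + 2) = (-1 + I)*(2 + I))
((5 - 1*6)*s(-5) - 50)*(-37) = ((5 - 1*6)*(-2 - 5 + (-5)²) - 50)*(-37) = ((5 - 6)*(-2 - 5 + 25) - 50)*(-37) = (-1*18 - 50)*(-37) = (-18 - 50)*(-37) = -68*(-37) = 2516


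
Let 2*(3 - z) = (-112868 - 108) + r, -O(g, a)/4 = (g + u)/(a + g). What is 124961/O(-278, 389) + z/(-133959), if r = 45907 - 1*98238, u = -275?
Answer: 37916701639/6047292 ≈ 6270.0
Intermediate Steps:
O(g, a) = -4*(-275 + g)/(a + g) (O(g, a) = -4*(g - 275)/(a + g) = -4*(-275 + g)/(a + g))
r = -52331 (r = 45907 - 98238 = -52331)
z = 165313/2 (z = 3 - ((-112868 - 108) - 52331)/2 = 3 - (-112976 - 52331)/2 = 3 - ½*(-165307) = 3 + 165307/2 = 165313/2 ≈ 82657.)
124961/O(-278, 389) + z/(-133959) = 124961/((4*(275 - 1*(-278))/(389 - 278))) + (165313/2)/(-133959) = 124961/((4*(275 + 278)/111)) + (165313/2)*(-1/133959) = 124961/((4*(1/111)*553)) - 165313/267918 = 124961/(2212/111) - 165313/267918 = 124961*(111/2212) - 165313/267918 = 13870671/2212 - 165313/267918 = 37916701639/6047292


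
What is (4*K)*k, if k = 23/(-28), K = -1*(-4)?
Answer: -92/7 ≈ -13.143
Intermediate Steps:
K = 4
k = -23/28 (k = 23*(-1/28) = -23/28 ≈ -0.82143)
(4*K)*k = (4*4)*(-23/28) = 16*(-23/28) = -92/7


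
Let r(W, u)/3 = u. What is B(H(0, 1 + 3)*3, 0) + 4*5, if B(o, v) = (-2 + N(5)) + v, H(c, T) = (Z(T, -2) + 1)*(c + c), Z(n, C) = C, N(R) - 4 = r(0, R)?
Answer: 37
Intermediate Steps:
r(W, u) = 3*u
N(R) = 4 + 3*R
H(c, T) = -2*c (H(c, T) = (-2 + 1)*(c + c) = -2*c)
B(o, v) = 17 + v (B(o, v) = (-2 + (4 + 3*5)) + v = (-2 + (4 + 15)) + v = (-2 + 19) + v = 17 + v)
B(H(0, 1 + 3)*3, 0) + 4*5 = (17 + 0) + 4*5 = 17 + 20 = 37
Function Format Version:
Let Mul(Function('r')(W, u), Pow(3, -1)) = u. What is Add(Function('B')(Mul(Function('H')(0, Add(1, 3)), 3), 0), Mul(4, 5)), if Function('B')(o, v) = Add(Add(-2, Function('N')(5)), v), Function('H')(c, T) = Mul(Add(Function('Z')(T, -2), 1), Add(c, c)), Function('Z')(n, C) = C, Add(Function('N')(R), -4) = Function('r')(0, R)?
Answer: 37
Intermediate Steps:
Function('r')(W, u) = Mul(3, u)
Function('N')(R) = Add(4, Mul(3, R))
Function('H')(c, T) = Mul(-2, c) (Function('H')(c, T) = Mul(Add(-2, 1), Add(c, c)) = Mul(-1, Mul(2, c)) = Mul(-2, c))
Function('B')(o, v) = Add(17, v) (Function('B')(o, v) = Add(Add(-2, Add(4, Mul(3, 5))), v) = Add(Add(-2, Add(4, 15)), v) = Add(Add(-2, 19), v) = Add(17, v))
Add(Function('B')(Mul(Function('H')(0, Add(1, 3)), 3), 0), Mul(4, 5)) = Add(Add(17, 0), Mul(4, 5)) = Add(17, 20) = 37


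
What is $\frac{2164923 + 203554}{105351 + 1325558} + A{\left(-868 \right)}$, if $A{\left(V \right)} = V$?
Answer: $- \frac{1239660535}{1430909} \approx -866.34$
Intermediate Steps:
$\frac{2164923 + 203554}{105351 + 1325558} + A{\left(-868 \right)} = \frac{2164923 + 203554}{105351 + 1325558} - 868 = \frac{2368477}{1430909} - 868 = - \frac{1239660535}{1430909}$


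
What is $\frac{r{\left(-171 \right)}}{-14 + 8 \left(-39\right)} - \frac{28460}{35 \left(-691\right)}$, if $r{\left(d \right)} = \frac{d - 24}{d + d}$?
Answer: $\frac{211223083}{179762268} \approx 1.175$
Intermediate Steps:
$r{\left(d \right)} = \frac{-24 + d}{2 d}$
$\frac{r{\left(-171 \right)}}{-14 + 8 \left(-39\right)} - \frac{28460}{35 \left(-691\right)} = \frac{\frac{1}{2} \frac{1}{-171} \left(-24 - 171\right)}{-14 + 8 \left(-39\right)} - \frac{28460}{35 \left(-691\right)} = \frac{\frac{1}{2} \left(- \frac{1}{171}\right) \left(-195\right)}{-14 - 312} - \frac{28460}{-24185} = \frac{65}{114 \left(-326\right)} - - \frac{5692}{4837} = \frac{65}{114} \left(- \frac{1}{326}\right) + \frac{5692}{4837} = - \frac{65}{37164} + \frac{5692}{4837} = \frac{211223083}{179762268}$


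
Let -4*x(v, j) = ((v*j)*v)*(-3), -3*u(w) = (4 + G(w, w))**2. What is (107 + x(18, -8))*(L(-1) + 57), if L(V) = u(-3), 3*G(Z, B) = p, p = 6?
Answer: -82665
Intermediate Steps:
G(Z, B) = 2 (G(Z, B) = (1/3)*6 = 2)
u(w) = -12 (u(w) = -(4 + 2)**2/3 = -1/3*6**2 = -1/3*36 = -12)
L(V) = -12
x(v, j) = 3*j*v**2/4 (x(v, j) = -(v*j)*v*(-3)/4 = -(j*v)*v*(-3)/4 = -j*v**2*(-3)/4 = -(-3)*j*v**2/4 = 3*j*v**2/4)
(107 + x(18, -8))*(L(-1) + 57) = (107 + (3/4)*(-8)*18**2)*(-12 + 57) = (107 + (3/4)*(-8)*324)*45 = (107 - 1944)*45 = -1837*45 = -82665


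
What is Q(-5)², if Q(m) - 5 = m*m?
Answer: 900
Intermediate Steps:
Q(m) = 5 + m² (Q(m) = 5 + m*m = 5 + m²)
Q(-5)² = (5 + (-5)²)² = (5 + 25)² = 30² = 900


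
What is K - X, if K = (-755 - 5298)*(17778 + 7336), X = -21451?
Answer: -151993591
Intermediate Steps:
K = -152015042 (K = -6053*25114 = -152015042)
K - X = -152015042 - 1*(-21451) = -152015042 + 21451 = -151993591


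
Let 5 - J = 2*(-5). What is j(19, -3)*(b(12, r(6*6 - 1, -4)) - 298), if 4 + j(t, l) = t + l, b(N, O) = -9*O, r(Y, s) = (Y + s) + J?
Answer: -8544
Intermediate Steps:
J = 15 (J = 5 - 2*(-5) = 5 - 1*(-10) = 5 + 10 = 15)
r(Y, s) = 15 + Y + s (r(Y, s) = (Y + s) + 15 = 15 + Y + s)
j(t, l) = -4 + l + t (j(t, l) = -4 + (t + l) = -4 + (l + t) = -4 + l + t)
j(19, -3)*(b(12, r(6*6 - 1, -4)) - 298) = (-4 - 3 + 19)*(-9*(15 + (6*6 - 1) - 4) - 298) = 12*(-9*(15 + (36 - 1) - 4) - 298) = 12*(-9*(15 + 35 - 4) - 298) = 12*(-9*46 - 298) = 12*(-414 - 298) = 12*(-712) = -8544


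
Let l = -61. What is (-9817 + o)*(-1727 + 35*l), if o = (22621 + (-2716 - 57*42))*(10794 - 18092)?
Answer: 493583276890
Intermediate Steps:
o = -127795278 (o = (22621 + (-2716 - 1*2394))*(-7298) = (22621 + (-2716 - 2394))*(-7298) = (22621 - 5110)*(-7298) = 17511*(-7298) = -127795278)
(-9817 + o)*(-1727 + 35*l) = (-9817 - 127795278)*(-1727 + 35*(-61)) = -127805095*(-1727 - 2135) = -127805095*(-3862) = 493583276890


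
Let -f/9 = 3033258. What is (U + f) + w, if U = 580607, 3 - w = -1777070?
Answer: -24941642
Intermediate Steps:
f = -27299322 (f = -9*3033258 = -27299322)
w = 1777073 (w = 3 - 1*(-1777070) = 3 + 1777070 = 1777073)
(U + f) + w = (580607 - 27299322) + 1777073 = -26718715 + 1777073 = -24941642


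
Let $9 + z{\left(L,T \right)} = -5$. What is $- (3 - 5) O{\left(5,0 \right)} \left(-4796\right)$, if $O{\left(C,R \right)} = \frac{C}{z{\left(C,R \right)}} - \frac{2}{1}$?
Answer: $\frac{158268}{7} \approx 22610.0$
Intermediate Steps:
$z{\left(L,T \right)} = -14$ ($z{\left(L,T \right)} = -9 - 5 = -14$)
$O{\left(C,R \right)} = -2 - \frac{C}{14}$ ($O{\left(C,R \right)} = \frac{C}{-14} - \frac{2}{1} = C \left(- \frac{1}{14}\right) - 2 = - \frac{C}{14} - 2 = -2 - \frac{C}{14}$)
$- (3 - 5) O{\left(5,0 \right)} \left(-4796\right) = - (3 - 5) \left(-2 - \frac{5}{14}\right) \left(-4796\right) = \left(-1\right) \left(-2\right) \left(-2 - \frac{5}{14}\right) \left(-4796\right) = 2 \left(- \frac{33}{14}\right) \left(-4796\right) = \left(- \frac{33}{7}\right) \left(-4796\right) = \frac{158268}{7}$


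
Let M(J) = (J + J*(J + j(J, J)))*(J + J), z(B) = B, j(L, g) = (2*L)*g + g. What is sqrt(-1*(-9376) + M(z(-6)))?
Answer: 2*sqrt(3442) ≈ 117.34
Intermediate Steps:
j(L, g) = g + 2*L*g (j(L, g) = 2*L*g + g = g + 2*L*g)
M(J) = 2*J*(J + J*(J + J*(1 + 2*J))) (M(J) = (J + J*(J + J*(1 + 2*J)))*(J + J) = (J + J*(J + J*(1 + 2*J)))*(2*J) = 2*J*(J + J*(J + J*(1 + 2*J))))
sqrt(-1*(-9376) + M(z(-6))) = sqrt(-1*(-9376) + 2*(-6)**2*(1 - 6 - 6*(1 + 2*(-6)))) = sqrt(9376 + 2*36*(1 - 6 - 6*(1 - 12))) = sqrt(9376 + 2*36*(1 - 6 - 6*(-11))) = sqrt(9376 + 2*36*(1 - 6 + 66)) = sqrt(9376 + 2*36*61) = sqrt(9376 + 4392) = sqrt(13768) = 2*sqrt(3442)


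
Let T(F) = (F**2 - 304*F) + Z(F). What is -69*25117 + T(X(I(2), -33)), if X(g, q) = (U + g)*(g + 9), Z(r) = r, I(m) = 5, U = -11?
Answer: -1700565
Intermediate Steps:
X(g, q) = (-11 + g)*(9 + g) (X(g, q) = (-11 + g)*(g + 9) = (-11 + g)*(9 + g))
T(F) = F**2 - 303*F (T(F) = (F**2 - 304*F) + F = F**2 - 303*F)
-69*25117 + T(X(I(2), -33)) = -69*25117 + (-99 + 5**2 - 2*5)*(-303 + (-99 + 5**2 - 2*5)) = -1733073 + (-99 + 25 - 10)*(-303 + (-99 + 25 - 10)) = -1733073 - 84*(-303 - 84) = -1733073 - 84*(-387) = -1733073 + 32508 = -1700565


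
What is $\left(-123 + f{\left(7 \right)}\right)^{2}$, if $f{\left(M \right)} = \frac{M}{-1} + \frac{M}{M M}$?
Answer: $\frac{826281}{49} \approx 16863.0$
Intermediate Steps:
$f{\left(M \right)} = \frac{1}{M} - M$ ($f{\left(M \right)} = M \left(-1\right) + \frac{M}{M^{2}} = - M + \frac{M}{M^{2}} = - M + \frac{1}{M} = \frac{1}{M} - M$)
$\left(-123 + f{\left(7 \right)}\right)^{2} = \left(-123 + \left(\frac{1}{7} - 7\right)\right)^{2} = \left(-123 - \frac{48}{7}\right)^{2} = \left(- \frac{909}{7}\right)^{2} = \frac{826281}{49}$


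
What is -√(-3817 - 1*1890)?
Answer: -I*√5707 ≈ -75.545*I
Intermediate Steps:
-√(-3817 - 1*1890) = -√(-3817 - 1890) = -√(-5707) = -I*√5707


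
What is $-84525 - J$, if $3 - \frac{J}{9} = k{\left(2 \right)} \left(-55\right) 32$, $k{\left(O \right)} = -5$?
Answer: $-5352$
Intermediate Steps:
$J = -79173$ ($J = 27 - 9 \left(-5\right) \left(-55\right) 32 = 27 - 9 \cdot 275 \cdot 32 = 27 - 79200 = -79173$)
$-84525 - J = -84525 - -79173 = -84525 + 79173 = -5352$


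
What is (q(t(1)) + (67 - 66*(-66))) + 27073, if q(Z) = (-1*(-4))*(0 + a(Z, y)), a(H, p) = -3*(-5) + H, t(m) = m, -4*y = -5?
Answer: 31560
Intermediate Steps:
y = 5/4 (y = -¼*(-5) = 5/4 ≈ 1.2500)
a(H, p) = 15 + H
q(Z) = 60 + 4*Z (q(Z) = (-1*(-4))*(0 + (15 + Z)) = 4*(15 + Z) = 60 + 4*Z)
(q(t(1)) + (67 - 66*(-66))) + 27073 = ((60 + 4*1) + (67 - 66*(-66))) + 27073 = ((60 + 4) + (67 + 4356)) + 27073 = (64 + 4423) + 27073 = 4487 + 27073 = 31560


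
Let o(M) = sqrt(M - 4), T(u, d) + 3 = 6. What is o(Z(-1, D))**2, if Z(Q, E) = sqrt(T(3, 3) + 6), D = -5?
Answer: -1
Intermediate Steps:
T(u, d) = 3 (T(u, d) = -3 + 6 = 3)
Z(Q, E) = 3 (Z(Q, E) = sqrt(3 + 6) = sqrt(9) = 3)
o(M) = sqrt(-4 + M)
o(Z(-1, D))**2 = (sqrt(-4 + 3))**2 = (sqrt(-1))**2 = I**2 = -1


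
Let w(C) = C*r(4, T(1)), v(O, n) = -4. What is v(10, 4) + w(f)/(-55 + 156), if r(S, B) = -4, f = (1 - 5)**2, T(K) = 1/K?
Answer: -468/101 ≈ -4.6337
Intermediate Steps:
f = 16 (f = (-4)**2 = 16)
w(C) = -4*C (w(C) = C*(-4) = -4*C)
v(10, 4) + w(f)/(-55 + 156) = -4 + (-4*16)/(-55 + 156) = -4 - 64/101 = -468/101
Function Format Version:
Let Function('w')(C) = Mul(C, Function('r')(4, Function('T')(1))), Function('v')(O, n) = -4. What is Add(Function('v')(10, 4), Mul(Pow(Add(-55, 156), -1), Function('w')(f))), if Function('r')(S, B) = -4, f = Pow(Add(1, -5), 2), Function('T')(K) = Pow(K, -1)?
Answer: Rational(-468, 101) ≈ -4.6337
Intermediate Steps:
f = 16 (f = Pow(-4, 2) = 16)
Function('w')(C) = Mul(-4, C) (Function('w')(C) = Mul(C, -4) = Mul(-4, C))
Add(Function('v')(10, 4), Mul(Pow(Add(-55, 156), -1), Function('w')(f))) = Add(-4, Mul(Pow(Add(-55, 156), -1), Mul(-4, 16))) = Add(-4, Mul(Pow(101, -1), -64)) = Add(-4, Mul(Rational(1, 101), -64)) = Add(-4, Rational(-64, 101)) = Rational(-468, 101)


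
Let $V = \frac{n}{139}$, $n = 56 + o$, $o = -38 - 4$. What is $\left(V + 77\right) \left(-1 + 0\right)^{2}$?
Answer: $\frac{10717}{139} \approx 77.101$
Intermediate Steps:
$o = -42$
$n = 14$ ($n = 56 - 42 = 14$)
$V = \frac{14}{139} \approx 0.10072$
$\left(V + 77\right) \left(-1 + 0\right)^{2} = \left(\frac{14}{139} + 77\right) \left(-1 + 0\right)^{2} = \frac{10717 \left(-1\right)^{2}}{139} = \frac{10717}{139} \cdot 1 = \frac{10717}{139}$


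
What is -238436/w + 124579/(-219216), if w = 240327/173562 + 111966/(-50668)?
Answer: 2128030651396468237/7364190533456 ≈ 2.8897e+5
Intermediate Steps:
w = -302339769/366418309 (w = 240327*(1/173562) + 111966*(-1/50668) = 80109/57854 - 55983/25334 = -302339769/366418309 ≈ -0.82512)
-238436/w + 124579/(-219216) = -238436/(-302339769/366418309) + 124579/(-219216) = -238436*(-366418309/302339769) + 124579*(-1/219216) = 87367315924724/302339769 - 124579/219216 = 2128030651396468237/7364190533456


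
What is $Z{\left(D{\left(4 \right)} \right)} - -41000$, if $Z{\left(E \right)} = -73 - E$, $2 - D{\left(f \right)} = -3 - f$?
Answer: $40918$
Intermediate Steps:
$D{\left(f \right)} = 5 + f$ ($D{\left(f \right)} = 2 - \left(-3 - f\right) = 2 + \left(3 + f\right) = 5 + f$)
$Z{\left(D{\left(4 \right)} \right)} - -41000 = \left(-73 - \left(5 + 4\right)\right) - -41000 = \left(-73 - 9\right) + 41000 = -82 + 41000 = 40918$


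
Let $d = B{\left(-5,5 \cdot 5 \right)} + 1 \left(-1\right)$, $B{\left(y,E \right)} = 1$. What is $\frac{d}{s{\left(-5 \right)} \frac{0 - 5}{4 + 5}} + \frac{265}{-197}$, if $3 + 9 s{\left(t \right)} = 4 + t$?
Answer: $- \frac{265}{197} \approx -1.3452$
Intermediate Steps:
$s{\left(t \right)} = \frac{1}{9} + \frac{t}{9}$ ($s{\left(t \right)} = - \frac{1}{3} + \frac{4 + t}{9} = - \frac{1}{3} + \left(\frac{4}{9} + \frac{t}{9}\right) = \frac{1}{9} + \frac{t}{9}$)
$d = 0$ ($d = 1 + 1 \left(-1\right) = 1 - 1 = 0$)
$\frac{d}{s{\left(-5 \right)} \frac{0 - 5}{4 + 5}} + \frac{265}{-197} = \frac{0}{\left(\frac{1}{9} + \frac{1}{9} \left(-5\right)\right) \frac{0 - 5}{4 + 5}} + \frac{265}{-197} = \frac{0}{\left(\frac{1}{9} - \frac{5}{9}\right) \left(- \frac{5}{9}\right)} + 265 \left(- \frac{1}{197}\right) = \frac{0}{\left(- \frac{4}{9}\right) \left(\left(-5\right) \frac{1}{9}\right)} - \frac{265}{197} = \frac{0}{\left(- \frac{4}{9}\right) \left(- \frac{5}{9}\right)} - \frac{265}{197} = \frac{0}{\frac{20}{81}} - \frac{265}{197} = 0 \cdot \frac{81}{20} - \frac{265}{197} = 0 - \frac{265}{197} = - \frac{265}{197}$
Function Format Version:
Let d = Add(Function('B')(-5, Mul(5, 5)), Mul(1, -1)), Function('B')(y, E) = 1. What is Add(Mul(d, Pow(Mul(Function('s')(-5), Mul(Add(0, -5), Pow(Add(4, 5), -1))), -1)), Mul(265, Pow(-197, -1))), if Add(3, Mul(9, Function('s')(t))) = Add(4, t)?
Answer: Rational(-265, 197) ≈ -1.3452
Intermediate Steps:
Function('s')(t) = Add(Rational(1, 9), Mul(Rational(1, 9), t)) (Function('s')(t) = Add(Rational(-1, 3), Mul(Rational(1, 9), Add(4, t))) = Add(Rational(-1, 3), Add(Rational(4, 9), Mul(Rational(1, 9), t))) = Add(Rational(1, 9), Mul(Rational(1, 9), t)))
d = 0 (d = Add(1, Mul(1, -1)) = Add(1, -1) = 0)
Add(Mul(d, Pow(Mul(Function('s')(-5), Mul(Add(0, -5), Pow(Add(4, 5), -1))), -1)), Mul(265, Pow(-197, -1))) = Add(Mul(0, Pow(Mul(Add(Rational(1, 9), Mul(Rational(1, 9), -5)), Mul(Add(0, -5), Pow(Add(4, 5), -1))), -1)), Mul(265, Pow(-197, -1))) = Add(Mul(0, Pow(Mul(Add(Rational(1, 9), Rational(-5, 9)), Mul(-5, Pow(9, -1))), -1)), Mul(265, Rational(-1, 197))) = Add(Mul(0, Pow(Mul(Rational(-4, 9), Mul(-5, Rational(1, 9))), -1)), Rational(-265, 197)) = Add(Mul(0, Pow(Mul(Rational(-4, 9), Rational(-5, 9)), -1)), Rational(-265, 197)) = Add(Mul(0, Pow(Rational(20, 81), -1)), Rational(-265, 197)) = Add(Mul(0, Rational(81, 20)), Rational(-265, 197)) = Add(0, Rational(-265, 197)) = Rational(-265, 197)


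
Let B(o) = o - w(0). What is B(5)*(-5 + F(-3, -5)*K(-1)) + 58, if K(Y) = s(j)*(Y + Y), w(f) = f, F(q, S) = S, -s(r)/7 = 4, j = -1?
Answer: -1367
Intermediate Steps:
s(r) = -28 (s(r) = -7*4 = -28)
B(o) = o (B(o) = o - 1*0 = o + 0 = o)
K(Y) = -56*Y (K(Y) = -28*(Y + Y) = -56*Y)
B(5)*(-5 + F(-3, -5)*K(-1)) + 58 = 5*(-5 - (-280)*(-1)) + 58 = 5*(-5 - 5*56) + 58 = 5*(-5 - 280) + 58 = 5*(-285) + 58 = -1425 + 58 = -1367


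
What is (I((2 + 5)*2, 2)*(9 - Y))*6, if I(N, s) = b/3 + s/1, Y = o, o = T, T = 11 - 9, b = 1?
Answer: 98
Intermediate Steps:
T = 2
o = 2
Y = 2
I(N, s) = ⅓ + s (I(N, s) = 1/3 + s/1 = 1*(⅓) + s*1 = ⅓ + s)
(I((2 + 5)*2, 2)*(9 - Y))*6 = ((⅓ + 2)*(9 - 1*2))*6 = (7*(9 - 2)/3)*6 = ((7/3)*7)*6 = (49/3)*6 = 98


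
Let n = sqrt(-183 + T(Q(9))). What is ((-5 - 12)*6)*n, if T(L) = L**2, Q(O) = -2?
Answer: -102*I*sqrt(179) ≈ -1364.7*I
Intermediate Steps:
n = I*sqrt(179) (n = sqrt(-183 + (-2)**2) = sqrt(-183 + 4) = sqrt(-179) = I*sqrt(179) ≈ 13.379*I)
((-5 - 12)*6)*n = ((-5 - 12)*6)*(I*sqrt(179)) = (-17*6)*(I*sqrt(179)) = -102*I*sqrt(179)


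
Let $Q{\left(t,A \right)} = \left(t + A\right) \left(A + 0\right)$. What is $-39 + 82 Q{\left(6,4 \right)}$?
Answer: $3241$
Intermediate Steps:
$Q{\left(t,A \right)} = A \left(A + t\right)$ ($Q{\left(t,A \right)} = \left(A + t\right) A = A \left(A + t\right)$)
$-39 + 82 Q{\left(6,4 \right)} = -39 + 82 \cdot 4 \left(4 + 6\right) = -39 + 82 \cdot 4 \cdot 10 = -39 + 82 \cdot 40 = -39 + 3280 = 3241$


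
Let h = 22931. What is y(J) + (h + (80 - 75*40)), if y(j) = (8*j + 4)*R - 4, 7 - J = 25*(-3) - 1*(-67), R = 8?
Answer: 20999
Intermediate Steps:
J = 15 (J = 7 - (25*(-3) - 1*(-67)) = 7 - (-75 + 67) = 7 - 1*(-8) = 7 + 8 = 15)
y(j) = 28 + 64*j (y(j) = (8*j + 4)*8 - 4 = (4 + 8*j)*8 - 4 = (32 + 64*j) - 4 = 28 + 64*j)
y(J) + (h + (80 - 75*40)) = (28 + 64*15) + (22931 + (80 - 75*40)) = (28 + 960) + (22931 + (80 - 3000)) = 988 + (22931 - 2920) = 988 + 20011 = 20999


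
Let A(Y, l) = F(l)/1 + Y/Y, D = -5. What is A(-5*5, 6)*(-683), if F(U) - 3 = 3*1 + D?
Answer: -1366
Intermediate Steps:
F(U) = 1 (F(U) = 3 + (3*1 - 5) = 3 + (3 - 5) = 3 - 2 = 1)
A(Y, l) = 2 (A(Y, l) = 1/1 + Y/Y = 1*1 + 1 = 1 + 1 = 2)
A(-5*5, 6)*(-683) = 2*(-683) = -1366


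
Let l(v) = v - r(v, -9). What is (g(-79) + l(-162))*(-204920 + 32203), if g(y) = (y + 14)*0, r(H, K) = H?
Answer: 0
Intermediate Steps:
g(y) = 0 (g(y) = (14 + y)*0 = 0)
l(v) = 0 (l(v) = v - v = 0)
(g(-79) + l(-162))*(-204920 + 32203) = (0 + 0)*(-204920 + 32203) = 0*(-172717) = 0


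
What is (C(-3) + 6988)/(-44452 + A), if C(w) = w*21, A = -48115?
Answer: -6925/92567 ≈ -0.074811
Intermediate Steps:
C(w) = 21*w
(C(-3) + 6988)/(-44452 + A) = (21*(-3) + 6988)/(-44452 - 48115) = (-63 + 6988)/(-92567) = 6925*(-1/92567) = -6925/92567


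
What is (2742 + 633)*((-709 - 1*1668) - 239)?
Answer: -8829000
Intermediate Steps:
(2742 + 633)*((-709 - 1*1668) - 239) = 3375*((-709 - 1668) - 239) = 3375*(-2377 - 239) = 3375*(-2616) = -8829000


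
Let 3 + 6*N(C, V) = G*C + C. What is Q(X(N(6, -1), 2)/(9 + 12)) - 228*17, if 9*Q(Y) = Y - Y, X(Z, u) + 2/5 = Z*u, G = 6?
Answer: -3876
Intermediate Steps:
N(C, V) = -½ + 7*C/6 (N(C, V) = -½ + (6*C + C)/6 = -½ + (7*C)/6 = -½ + 7*C/6)
X(Z, u) = -⅖ + Z*u
Q(Y) = 0 (Q(Y) = (Y - Y)/9 = (⅑)*0 = 0)
Q(X(N(6, -1), 2)/(9 + 12)) - 228*17 = 0 - 228*17 = 0 - 1*3876 = 0 - 3876 = -3876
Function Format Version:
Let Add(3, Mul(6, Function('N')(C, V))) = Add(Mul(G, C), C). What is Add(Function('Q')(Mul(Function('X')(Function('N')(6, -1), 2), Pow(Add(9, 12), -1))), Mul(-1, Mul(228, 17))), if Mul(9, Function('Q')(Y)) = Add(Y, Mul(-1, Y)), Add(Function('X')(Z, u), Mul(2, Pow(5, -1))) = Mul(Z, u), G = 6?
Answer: -3876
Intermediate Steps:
Function('N')(C, V) = Add(Rational(-1, 2), Mul(Rational(7, 6), C)) (Function('N')(C, V) = Add(Rational(-1, 2), Mul(Rational(1, 6), Add(Mul(6, C), C))) = Add(Rational(-1, 2), Mul(Rational(1, 6), Mul(7, C))) = Add(Rational(-1, 2), Mul(Rational(7, 6), C)))
Function('X')(Z, u) = Add(Rational(-2, 5), Mul(Z, u))
Function('Q')(Y) = 0 (Function('Q')(Y) = Mul(Rational(1, 9), Add(Y, Mul(-1, Y))) = Mul(Rational(1, 9), 0) = 0)
Add(Function('Q')(Mul(Function('X')(Function('N')(6, -1), 2), Pow(Add(9, 12), -1))), Mul(-1, Mul(228, 17))) = Add(0, Mul(-1, Mul(228, 17))) = Add(0, Mul(-1, 3876)) = Add(0, -3876) = -3876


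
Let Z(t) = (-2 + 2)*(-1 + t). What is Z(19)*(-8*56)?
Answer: 0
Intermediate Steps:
Z(t) = 0 (Z(t) = 0*(-1 + t) = 0)
Z(19)*(-8*56) = 0*(-8*56) = 0*(-448) = 0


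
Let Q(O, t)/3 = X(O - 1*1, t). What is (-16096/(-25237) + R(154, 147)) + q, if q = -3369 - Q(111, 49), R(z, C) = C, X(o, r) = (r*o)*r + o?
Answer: -20085657938/25237 ≈ -7.9588e+5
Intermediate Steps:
X(o, r) = o + o*r² (X(o, r) = (o*r)*r + o = o*r² + o = o + o*r²)
Q(O, t) = 3*(1 + t²)*(-1 + O) (Q(O, t) = 3*((O - 1*1)*(1 + t²)) = 3*((O - 1)*(1 + t²)) = 3*((-1 + O)*(1 + t²)) = 3*((1 + t²)*(-1 + O)) = 3*(1 + t²)*(-1 + O))
q = -796029 (q = -3369 - 3*(1 + 49²)*(-1 + 111) = -3369 - 3*(1 + 2401)*110 = -3369 - 3*2402*110 = -3369 - 1*792660 = -3369 - 792660 = -796029)
(-16096/(-25237) + R(154, 147)) + q = (-16096/(-25237) + 147) - 796029 = (-16096*(-1/25237) + 147) - 796029 = (16096/25237 + 147) - 796029 = 3725935/25237 - 796029 = -20085657938/25237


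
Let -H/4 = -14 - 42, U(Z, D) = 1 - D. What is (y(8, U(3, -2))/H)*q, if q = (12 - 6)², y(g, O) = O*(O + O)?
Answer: 81/28 ≈ 2.8929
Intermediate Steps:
y(g, O) = 2*O² (y(g, O) = O*(2*O) = 2*O²)
H = 224 (H = -4*(-14 - 42) = -4*(-56) = 224)
q = 36 (q = 6² = 36)
(y(8, U(3, -2))/H)*q = ((2*(1 - 1*(-2))²)/224)*36 = ((2*(1 + 2)²)*(1/224))*36 = ((2*3²)*(1/224))*36 = ((2*9)*(1/224))*36 = (18*(1/224))*36 = (9/112)*36 = 81/28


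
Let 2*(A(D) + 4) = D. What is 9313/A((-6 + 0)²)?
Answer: 9313/14 ≈ 665.21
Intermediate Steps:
A(D) = -4 + D/2
9313/A((-6 + 0)²) = 9313/(-4 + (-6 + 0)²/2) = 9313/(-4 + (½)*(-6)²) = 9313/(-4 + (½)*36) = 9313/(-4 + 18) = 9313/14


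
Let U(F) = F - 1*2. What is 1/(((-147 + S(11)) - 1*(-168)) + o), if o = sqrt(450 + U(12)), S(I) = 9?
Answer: 3/44 - sqrt(115)/220 ≈ 0.019437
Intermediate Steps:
U(F) = -2 + F (U(F) = F - 2 = -2 + F)
o = 2*sqrt(115) (o = sqrt(450 + (-2 + 12)) = sqrt(450 + 10) = sqrt(460) = 2*sqrt(115) ≈ 21.448)
1/(((-147 + S(11)) - 1*(-168)) + o) = 1/(((-147 + 9) - 1*(-168)) + 2*sqrt(115)) = 1/((-138 + 168) + 2*sqrt(115)) = 1/(30 + 2*sqrt(115))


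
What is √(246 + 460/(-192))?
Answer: √35079/12 ≈ 15.608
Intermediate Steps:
√(246 + 460/(-192)) = √(246 + 460*(-1/192)) = √(246 - 115/48) = √(11693/48) = √35079/12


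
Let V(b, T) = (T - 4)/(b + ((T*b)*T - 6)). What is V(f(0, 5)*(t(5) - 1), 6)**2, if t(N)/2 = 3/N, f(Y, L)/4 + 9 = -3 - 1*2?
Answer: 25/1104601 ≈ 2.2633e-5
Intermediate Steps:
f(Y, L) = -56 (f(Y, L) = -36 + 4*(-3 - 1*2) = -36 + 4*(-3 - 2) = -36 + 4*(-5) = -36 - 20 = -56)
t(N) = 6/N (t(N) = 2*(3/N) = 6/N)
V(b, T) = (-4 + T)/(-6 + b + b*T**2) (V(b, T) = (-4 + T)/(b + (b*T**2 - 6)) = (-4 + T)/(b + (-6 + b*T**2)) = (-4 + T)/(-6 + b + b*T**2))
V(f(0, 5)*(t(5) - 1), 6)**2 = ((-4 + 6)/(-6 - 56*(6/5 - 1) - 56*(6/5 - 1)*6**2))**2 = (2/(-6 - 56*(6*(1/5) - 1) - 56*(6*(1/5) - 1)*36))**2 = (2/(-6 - 56*(6/5 - 1) - 56*(6/5 - 1)*36))**2 = (2/(-6 - 56*1/5 - 56*1/5*36))**2 = (2/(-6 - 56/5 - 56/5*36))**2 = (2/(-6 - 56/5 - 2016/5))**2 = (2/(-2102/5))**2 = (-5/2102*2)**2 = (-5/1051)**2 = 25/1104601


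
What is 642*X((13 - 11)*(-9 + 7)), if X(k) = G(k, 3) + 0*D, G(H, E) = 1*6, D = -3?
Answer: 3852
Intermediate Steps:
G(H, E) = 6
X(k) = 6 (X(k) = 6 + 0*(-3) = 6 + 0 = 6)
642*X((13 - 11)*(-9 + 7)) = 642*6 = 3852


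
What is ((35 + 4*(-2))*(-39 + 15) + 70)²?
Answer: 334084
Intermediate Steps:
((35 + 4*(-2))*(-39 + 15) + 70)² = ((35 - 8)*(-24) + 70)² = (27*(-24) + 70)² = (-648 + 70)² = (-578)² = 334084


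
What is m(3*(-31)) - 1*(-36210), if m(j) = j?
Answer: 36117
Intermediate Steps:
m(3*(-31)) - 1*(-36210) = 3*(-31) - 1*(-36210) = -93 + 36210 = 36117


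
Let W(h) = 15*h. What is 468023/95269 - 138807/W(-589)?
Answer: 5786329096/280567205 ≈ 20.624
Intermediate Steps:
468023/95269 - 138807/W(-589) = 468023/95269 - 138807/(15*(-589)) = 468023*(1/95269) - 138807/(-8835) = 468023/95269 - 138807*(-1/8835) = 468023/95269 + 46269/2945 = 5786329096/280567205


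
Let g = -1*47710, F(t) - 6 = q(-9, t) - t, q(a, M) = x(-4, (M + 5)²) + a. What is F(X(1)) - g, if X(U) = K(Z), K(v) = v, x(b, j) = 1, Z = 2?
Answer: 47706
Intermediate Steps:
q(a, M) = 1 + a
X(U) = 2
F(t) = -2 - t (F(t) = 6 + ((1 - 9) - t) = 6 + (-8 - t) = -2 - t)
g = -47710
F(X(1)) - g = (-2 - 1*2) - 1*(-47710) = (-2 - 2) + 47710 = -4 + 47710 = 47706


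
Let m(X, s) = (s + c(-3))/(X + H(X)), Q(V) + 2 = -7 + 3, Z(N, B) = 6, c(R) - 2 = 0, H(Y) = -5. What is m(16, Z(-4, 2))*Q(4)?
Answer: -48/11 ≈ -4.3636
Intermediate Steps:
c(R) = 2 (c(R) = 2 + 0 = 2)
Q(V) = -6 (Q(V) = -2 + (-7 + 3) = -2 - 4 = -6)
m(X, s) = (2 + s)/(-5 + X) (m(X, s) = (s + 2)/(X - 5) = (2 + s)/(-5 + X))
m(16, Z(-4, 2))*Q(4) = ((2 + 6)/(-5 + 16))*(-6) = (8/11)*(-6) = -48/11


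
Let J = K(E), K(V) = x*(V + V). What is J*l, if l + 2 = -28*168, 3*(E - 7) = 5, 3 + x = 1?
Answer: 489424/3 ≈ 1.6314e+5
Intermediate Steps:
x = -2 (x = -3 + 1 = -2)
E = 26/3 (E = 7 + (⅓)*5 = 7 + 5/3 = 26/3 ≈ 8.6667)
K(V) = -4*V (K(V) = -2*(V + V) = -4*V)
l = -4706 (l = -2 - 28*168 = -2 - 4704 = -4706)
J = -104/3 (J = -4*26/3 = -104/3 ≈ -34.667)
J*l = -104/3*(-4706) = 489424/3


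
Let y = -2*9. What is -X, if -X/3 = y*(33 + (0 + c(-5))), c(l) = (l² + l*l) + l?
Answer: -4212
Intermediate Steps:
c(l) = l + 2*l² (c(l) = (l² + l²) + l = 2*l² + l = l + 2*l²)
y = -18
X = 4212 (X = -(-54)*(33 + (0 - 5*(1 + 2*(-5)))) = -(-54)*(33 + (0 - 5*(1 - 10))) = -(-54)*(33 + (0 - 5*(-9))) = -(-54)*(33 + (0 + 45)) = -(-54)*(33 + 45) = -(-54)*78 = -3*(-1404) = 4212)
-X = -1*4212 = -4212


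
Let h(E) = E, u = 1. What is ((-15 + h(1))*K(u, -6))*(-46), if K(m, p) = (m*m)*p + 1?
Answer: -3220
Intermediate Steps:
K(m, p) = 1 + p*m**2 (K(m, p) = m**2*p + 1 = p*m**2 + 1 = 1 + p*m**2)
((-15 + h(1))*K(u, -6))*(-46) = ((-15 + 1)*(1 - 6*1**2))*(-46) = -14*(1 - 6*1)*(-46) = -14*(1 - 6)*(-46) = -14*(-5)*(-46) = 70*(-46) = -3220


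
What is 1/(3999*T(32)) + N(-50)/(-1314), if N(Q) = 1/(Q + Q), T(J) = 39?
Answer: 10643/759010200 ≈ 1.4022e-5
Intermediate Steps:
N(Q) = 1/(2*Q)
1/(3999*T(32)) + N(-50)/(-1314) = 1/(3999*39) + ((½)/(-50))/(-1314) = (1/3999)*(1/39) + ((½)*(-1/50))*(-1/1314) = 1/155961 - 1/100*(-1/1314) = 1/155961 + 1/131400 = 10643/759010200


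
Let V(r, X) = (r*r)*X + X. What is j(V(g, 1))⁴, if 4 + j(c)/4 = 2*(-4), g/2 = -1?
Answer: 5308416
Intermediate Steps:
g = -2 (g = 2*(-1) = -2)
V(r, X) = X + X*r² (V(r, X) = r²*X + X = X*r² + X = X + X*r²)
j(c) = -48 (j(c) = -16 + 4*(2*(-4)) = -16 + 4*(-8) = -16 - 32 = -48)
j(V(g, 1))⁴ = (-48)⁴ = 5308416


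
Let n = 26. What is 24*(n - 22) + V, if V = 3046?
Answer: 3142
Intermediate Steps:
24*(n - 22) + V = 24*(26 - 22) + 3046 = 24*4 + 3046 = 96 + 3046 = 3142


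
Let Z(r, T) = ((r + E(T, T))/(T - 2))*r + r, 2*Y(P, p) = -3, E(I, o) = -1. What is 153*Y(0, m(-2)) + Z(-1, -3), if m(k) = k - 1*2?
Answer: -2309/10 ≈ -230.90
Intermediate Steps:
m(k) = -2 + k (m(k) = k - 2 = -2 + k)
Y(P, p) = -3/2 (Y(P, p) = (½)*(-3) = -3/2)
Z(r, T) = r + r*(-1 + r)/(-2 + T) (Z(r, T) = ((r - 1)/(T - 2))*r + r = ((-1 + r)/(-2 + T))*r + r = r*(-1 + r)/(-2 + T) + r = r + r*(-1 + r)/(-2 + T))
153*Y(0, m(-2)) + Z(-1, -3) = 153*(-3/2) - (-3 - 3 - 1)/(-2 - 3) = -459/2 - 1*(-7)/(-5) = -459/2 - 1*(-⅕)*(-7) = -459/2 - 7/5 = -2309/10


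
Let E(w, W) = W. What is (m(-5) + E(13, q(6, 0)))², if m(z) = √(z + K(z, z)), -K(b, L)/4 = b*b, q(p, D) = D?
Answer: -105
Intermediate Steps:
K(b, L) = -4*b² (K(b, L) = -4*b*b = -4*b²)
m(z) = √(z - 4*z²)
(m(-5) + E(13, q(6, 0)))² = (√(-5*(1 - 4*(-5))) + 0)² = (√(-5*(1 + 20)) + 0)² = (√(-5*21) + 0)² = (√(-105) + 0)² = (I*√105 + 0)² = (I*√105)² = -105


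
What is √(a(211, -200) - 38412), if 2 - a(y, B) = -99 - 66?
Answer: I*√38245 ≈ 195.56*I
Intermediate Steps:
a(y, B) = 167 (a(y, B) = 2 - (-99 - 66) = 2 - 1*(-165) = 2 + 165 = 167)
√(a(211, -200) - 38412) = √(167 - 38412) = √(-38245) = I*√38245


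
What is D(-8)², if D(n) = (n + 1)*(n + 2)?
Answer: 1764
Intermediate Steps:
D(n) = (1 + n)*(2 + n)
D(-8)² = (2 + (-8)² + 3*(-8))² = (2 + 64 - 24)² = 42² = 1764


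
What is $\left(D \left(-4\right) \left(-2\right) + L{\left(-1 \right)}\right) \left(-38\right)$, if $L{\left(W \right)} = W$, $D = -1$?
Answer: $342$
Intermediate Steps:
$\left(D \left(-4\right) \left(-2\right) + L{\left(-1 \right)}\right) \left(-38\right) = \left(\left(-1\right) \left(-4\right) \left(-2\right) - 1\right) \left(-38\right) = \left(4 \left(-2\right) - 1\right) \left(-38\right) = \left(-8 - 1\right) \left(-38\right) = \left(-9\right) \left(-38\right) = 342$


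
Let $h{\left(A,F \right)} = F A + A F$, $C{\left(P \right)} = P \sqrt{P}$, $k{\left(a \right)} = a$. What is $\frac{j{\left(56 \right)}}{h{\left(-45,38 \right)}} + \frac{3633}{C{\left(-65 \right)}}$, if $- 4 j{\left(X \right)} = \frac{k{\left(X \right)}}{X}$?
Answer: $\frac{1}{13680} + \frac{3633 i \sqrt{65}}{4225} \approx 7.3099 \cdot 10^{-5} + 6.9326 i$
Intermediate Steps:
$C{\left(P \right)} = P^{\frac{3}{2}}$
$h{\left(A,F \right)} = 2 A F$ ($h{\left(A,F \right)} = A F + A F = 2 A F$)
$j{\left(X \right)} = - \frac{1}{4}$ ($j{\left(X \right)} = - \frac{X \frac{1}{X}}{4} = \left(- \frac{1}{4}\right) 1 = - \frac{1}{4}$)
$\frac{j{\left(56 \right)}}{h{\left(-45,38 \right)}} + \frac{3633}{C{\left(-65 \right)}} = - \frac{1}{4 \cdot 2 \left(-45\right) 38} + \frac{3633}{\left(-65\right)^{\frac{3}{2}}} = - \frac{1}{4 \left(-3420\right)} + \frac{3633}{\left(-65\right) i \sqrt{65}} = \left(- \frac{1}{4}\right) \left(- \frac{1}{3420}\right) + 3633 \frac{i \sqrt{65}}{4225} = \frac{1}{13680} + \frac{3633 i \sqrt{65}}{4225}$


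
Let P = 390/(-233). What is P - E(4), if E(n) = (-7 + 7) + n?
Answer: -1322/233 ≈ -5.6738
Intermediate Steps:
P = -390/233 (P = 390*(-1/233) = -390/233 ≈ -1.6738)
E(n) = n (E(n) = 0 + n = n)
P - E(4) = -390/233 - 1*4 = -390/233 - 4 = -1322/233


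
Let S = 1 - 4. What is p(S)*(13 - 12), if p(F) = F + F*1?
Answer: -6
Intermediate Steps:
S = -3
p(F) = 2*F (p(F) = F + F = 2*F)
p(S)*(13 - 12) = (2*(-3))*(13 - 12) = -6*1 = -6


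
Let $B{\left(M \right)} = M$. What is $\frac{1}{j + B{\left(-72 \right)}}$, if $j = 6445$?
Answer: $\frac{1}{6373} \approx 0.00015691$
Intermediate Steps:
$\frac{1}{j + B{\left(-72 \right)}} = \frac{1}{6445 - 72} = \frac{1}{6373}$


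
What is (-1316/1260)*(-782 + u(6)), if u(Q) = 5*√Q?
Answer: 36754/45 - 47*√6/9 ≈ 803.96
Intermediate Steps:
(-1316/1260)*(-782 + u(6)) = (-1316/1260)*(-782 + 5*√6) = (-1316*1/1260)*(-782 + 5*√6) = -47*(-782 + 5*√6)/45 = 36754/45 - 47*√6/9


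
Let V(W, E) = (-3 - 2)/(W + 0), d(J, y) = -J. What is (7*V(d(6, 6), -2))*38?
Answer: 665/3 ≈ 221.67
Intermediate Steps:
V(W, E) = -5/W
(7*V(d(6, 6), -2))*38 = (7*(-5/((-1*6))))*38 = (7*(-5/(-6)))*38 = (7*(-5*(-1/6)))*38 = (7*(5/6))*38 = (35/6)*38 = 665/3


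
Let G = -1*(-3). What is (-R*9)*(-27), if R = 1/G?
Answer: 81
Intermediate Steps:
G = 3
R = ⅓ (R = 1/3 = ⅓ ≈ 0.33333)
(-R*9)*(-27) = (-1*⅓*9)*(-27) = -⅓*9*(-27) = -3*(-27) = 81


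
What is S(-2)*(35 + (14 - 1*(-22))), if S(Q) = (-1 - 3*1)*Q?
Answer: 568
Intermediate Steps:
S(Q) = -4*Q (S(Q) = (-1 - 3)*Q = -4*Q)
S(-2)*(35 + (14 - 1*(-22))) = (-4*(-2))*(35 + (14 - 1*(-22))) = 8*(35 + (14 + 22)) = 8*(35 + 36) = 8*71 = 568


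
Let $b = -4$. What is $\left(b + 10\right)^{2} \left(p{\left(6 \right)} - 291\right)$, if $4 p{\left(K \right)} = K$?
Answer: $-10422$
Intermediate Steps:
$p{\left(K \right)} = \frac{K}{4}$
$\left(b + 10\right)^{2} \left(p{\left(6 \right)} - 291\right) = \left(-4 + 10\right)^{2} \left(\frac{1}{4} \cdot 6 - 291\right) = 6^{2} \left(\frac{3}{2} - 291\right) = 36 \left(- \frac{579}{2}\right) = -10422$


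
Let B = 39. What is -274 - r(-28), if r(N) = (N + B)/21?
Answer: -5765/21 ≈ -274.52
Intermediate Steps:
r(N) = 13/7 + N/21 (r(N) = (N + 39)/21 = (39 + N)*(1/21) = 13/7 + N/21)
-274 - r(-28) = -274 - (13/7 + (1/21)*(-28)) = -274 - (13/7 - 4/3) = -274 - 1*11/21 = -274 - 11/21 = -5765/21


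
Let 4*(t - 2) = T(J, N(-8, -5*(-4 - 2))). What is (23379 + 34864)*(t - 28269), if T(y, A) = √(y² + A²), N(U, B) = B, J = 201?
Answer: -1646354881 + 174729*√4589/4 ≈ -1.6434e+9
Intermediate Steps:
T(y, A) = √(A² + y²)
t = 2 + 3*√4589/4 (t = 2 + √((-5*(-4 - 2))² + 201²)/4 = 2 + √((-5*(-6))² + 40401)/4 = 2 + √(30² + 40401)/4 = 2 + √(900 + 40401)/4 = 2 + √41301/4 = 2 + (3*√4589)/4 = 2 + 3*√4589/4 ≈ 52.807)
(23379 + 34864)*(t - 28269) = (23379 + 34864)*((2 + 3*√4589/4) - 28269) = 58243*(-28267 + 3*√4589/4) = -1646354881 + 174729*√4589/4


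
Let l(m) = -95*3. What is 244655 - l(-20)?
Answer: 244940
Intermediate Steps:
l(m) = -285
244655 - l(-20) = 244655 - 1*(-285) = 244655 + 285 = 244940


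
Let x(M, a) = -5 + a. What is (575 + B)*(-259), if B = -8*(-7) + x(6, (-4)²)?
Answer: -166278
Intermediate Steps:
B = 67 (B = -8*(-7) + (-5 + (-4)²) = 56 + (-5 + 16) = 56 + 11 = 67)
(575 + B)*(-259) = (575 + 67)*(-259) = 642*(-259) = -166278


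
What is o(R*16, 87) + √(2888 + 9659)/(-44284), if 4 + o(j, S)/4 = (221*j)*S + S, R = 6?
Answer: 7383500 - √12547/44284 ≈ 7.3835e+6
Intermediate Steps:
o(j, S) = -16 + 4*S + 884*S*j (o(j, S) = -16 + 4*((221*j)*S + S) = -16 + 4*(221*S*j + S) = -16 + 4*(S + 221*S*j) = -16 + (4*S + 884*S*j) = -16 + 4*S + 884*S*j)
o(R*16, 87) + √(2888 + 9659)/(-44284) = (-16 + 4*87 + 884*87*(6*16)) + √(2888 + 9659)/(-44284) = (-16 + 348 + 884*87*96) + √12547*(-1/44284) = (-16 + 348 + 7383168) - √12547/44284 = 7383500 - √12547/44284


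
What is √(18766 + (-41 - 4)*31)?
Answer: √17371 ≈ 131.80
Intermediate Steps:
√(18766 + (-41 - 4)*31) = √(18766 - 45*31) = √(18766 - 1395) = √17371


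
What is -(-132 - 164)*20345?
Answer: 6022120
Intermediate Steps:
-(-132 - 164)*20345 = -1*(-296)*20345 = 296*20345 = 6022120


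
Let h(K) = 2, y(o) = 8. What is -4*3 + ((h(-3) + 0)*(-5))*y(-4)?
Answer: -92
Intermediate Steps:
-4*3 + ((h(-3) + 0)*(-5))*y(-4) = -4*3 + ((2 + 0)*(-5))*8 = -12 + (2*(-5))*8 = -12 - 10*8 = -12 - 80 = -92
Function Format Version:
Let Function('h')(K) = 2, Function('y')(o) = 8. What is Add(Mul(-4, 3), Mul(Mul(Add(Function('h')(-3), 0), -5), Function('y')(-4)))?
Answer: -92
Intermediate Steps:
Add(Mul(-4, 3), Mul(Mul(Add(Function('h')(-3), 0), -5), Function('y')(-4))) = Add(Mul(-4, 3), Mul(Mul(Add(2, 0), -5), 8)) = Add(-12, Mul(Mul(2, -5), 8)) = Add(-12, Mul(-10, 8)) = Add(-12, -80) = -92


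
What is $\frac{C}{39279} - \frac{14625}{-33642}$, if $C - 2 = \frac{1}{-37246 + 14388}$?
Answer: $\frac{40532218845}{93225655831} \approx 0.43478$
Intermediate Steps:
$C = \frac{45715}{22858}$ ($C = 2 + \frac{1}{-37246 + 14388} = 2 + \frac{1}{-22858} = 2 - \frac{1}{22858} = \frac{45715}{22858} \approx 2.0$)
$\frac{C}{39279} - \frac{14625}{-33642} = \frac{45715}{22858 \cdot 39279} - \frac{14625}{-33642} = \frac{45715}{22858} \cdot \frac{1}{39279} - - \frac{1625}{3738} = \frac{45715}{897839382} + \frac{1625}{3738} = \frac{40532218845}{93225655831}$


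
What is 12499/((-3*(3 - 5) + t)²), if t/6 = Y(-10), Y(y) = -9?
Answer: 12499/2304 ≈ 5.4249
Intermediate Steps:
t = -54 (t = 6*(-9) = -54)
12499/((-3*(3 - 5) + t)²) = 12499/((-3*(3 - 5) - 54)²) = 12499/((-3*(-2) - 54)²) = 12499/((6 - 54)²) = 12499/((-48)²) = 12499/2304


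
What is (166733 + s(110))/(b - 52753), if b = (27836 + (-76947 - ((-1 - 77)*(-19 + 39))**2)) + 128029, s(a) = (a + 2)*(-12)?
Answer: -165389/2407435 ≈ -0.068699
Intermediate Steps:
s(a) = -24 - 12*a (s(a) = (2 + a)*(-12) = -24 - 12*a)
b = -2354682 (b = (27836 + (-76947 - (-78*20)**2)) + 128029 = (27836 + (-76947 - 1*(-1560)**2)) + 128029 = (27836 + (-76947 - 1*2433600)) + 128029 = (27836 + (-76947 - 2433600)) + 128029 = (27836 - 2510547) + 128029 = -2482711 + 128029 = -2354682)
(166733 + s(110))/(b - 52753) = (166733 + (-24 - 12*110))/(-2354682 - 52753) = (166733 + (-24 - 1320))/(-2407435) = (166733 - 1344)*(-1/2407435) = 165389*(-1/2407435) = -165389/2407435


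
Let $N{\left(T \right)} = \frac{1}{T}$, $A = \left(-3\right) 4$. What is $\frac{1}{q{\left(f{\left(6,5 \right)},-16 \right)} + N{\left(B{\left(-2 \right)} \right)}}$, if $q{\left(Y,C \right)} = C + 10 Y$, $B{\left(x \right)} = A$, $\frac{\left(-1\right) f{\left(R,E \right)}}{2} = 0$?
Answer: $- \frac{12}{193} \approx -0.062176$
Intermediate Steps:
$A = -12$
$f{\left(R,E \right)} = 0$ ($f{\left(R,E \right)} = \left(-2\right) 0 = 0$)
$B{\left(x \right)} = -12$
$\frac{1}{q{\left(f{\left(6,5 \right)},-16 \right)} + N{\left(B{\left(-2 \right)} \right)}} = \frac{1}{\left(-16 + 10 \cdot 0\right) + \frac{1}{-12}} = \frac{1}{\left(-16 + 0\right) - \frac{1}{12}} = \frac{1}{-16 - \frac{1}{12}} = \frac{1}{- \frac{193}{12}} = - \frac{12}{193}$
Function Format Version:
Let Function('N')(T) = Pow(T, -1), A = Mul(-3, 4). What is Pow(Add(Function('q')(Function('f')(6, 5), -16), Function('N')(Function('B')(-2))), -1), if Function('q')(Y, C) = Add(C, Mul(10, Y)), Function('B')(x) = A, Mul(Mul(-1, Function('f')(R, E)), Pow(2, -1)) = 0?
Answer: Rational(-12, 193) ≈ -0.062176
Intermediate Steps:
A = -12
Function('f')(R, E) = 0 (Function('f')(R, E) = Mul(-2, 0) = 0)
Function('B')(x) = -12
Pow(Add(Function('q')(Function('f')(6, 5), -16), Function('N')(Function('B')(-2))), -1) = Pow(Add(Add(-16, Mul(10, 0)), Pow(-12, -1)), -1) = Pow(Add(Add(-16, 0), Rational(-1, 12)), -1) = Pow(Add(-16, Rational(-1, 12)), -1) = Pow(Rational(-193, 12), -1) = Rational(-12, 193)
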